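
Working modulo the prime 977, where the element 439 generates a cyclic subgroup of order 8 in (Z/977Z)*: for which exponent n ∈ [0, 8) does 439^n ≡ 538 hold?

5

Successive powers of 439 modulo 977:
  439^0=1  439^1=439  439^2=252  439^3=227  439^4=976  439^5=538
So 439^5 ≡ 538 (mod 977), giving n = 5.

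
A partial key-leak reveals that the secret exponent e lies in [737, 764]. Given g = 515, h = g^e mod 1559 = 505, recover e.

739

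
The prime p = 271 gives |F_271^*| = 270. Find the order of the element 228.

The order of 228 must divide p − 1 = 270 = 2 · 3^3 · 5.
Divisors: 1, 2, 3, 5, 6, 9, 10, 15, 18, 27, 30, 45, 54, 90, 135, 270.
Check each in increasing order: 228^1 ≡ 228;  228^2 ≡ 223;  228^3 ≡ 167;  228^5 ≡ 114;  228^6 ≡ 247;  228^9 ≡ 57;  228^10 ≡ 259;  228^15 ≡ 258;  228^18 ≡ 268;  228^27 ≡ 100;  228^30 ≡ 169;  228^45 ≡ 242;  228^54 ≡ 244;  228^90 ≡ 28;  228^135 ≡ 1.
Smallest exponent giving 1 is 135.

135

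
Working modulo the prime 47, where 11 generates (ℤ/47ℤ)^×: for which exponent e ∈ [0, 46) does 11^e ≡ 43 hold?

15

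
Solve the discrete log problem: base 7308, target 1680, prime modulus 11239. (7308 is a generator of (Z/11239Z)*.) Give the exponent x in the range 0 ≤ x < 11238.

Baby-step giant-step with m = ceil(sqrt(11238)) = 107.
Baby table (7308^j mod 11239 for j=0..106):
  0:1  1:7308  2:10375  3:2206  4:4722  5:4646  6:11188  7:9418
  8:10347  9:11123  10:6436  11:10312  12:2601  13:2959  14:536  15:5916
  16:8934  17:2321  18:2217  19:6437  20:6381  21:1737  22:5165  23:5258
  24:10562  25:8883  26:500  27:1325  28:6321  29:1578  30:810  31:7766
  32:8217  33:11098  34:3560  35:9434  36:3646  37:8538  38:8015  39:7191
  40:9503  41:2143  42:5117  43:2883  44:7078  45:4146  46:9863  47:3097
  48:8769  49:10313  50:9909  51:2095  52:2742  53:10638  54:2341  55:2270
  56:396  57:5545  58:6265  59:8173  60:4238  61:7859  62:2282  63:9419
  64:6416  65:10259  66:8642  67:3795  68:7247  69:2908  70:9954  71:5024
  72:8818  73:8757  74:1290  75:9038  76:9340  77:2273  78:11081  79:2953
  80:1644  81:11100  82:6937  83:7706  84:8058  85:6743  86:6068  87:7089
  88:5861  89:359  90:4885  91:4516  92:5224  93:9348  94:4542  95:4169
  96:9362  97:5703  98:3312  99:6529  100:4377  101:922  102:5815  103:1361
  104:10912  105:4191  106:1553
Giant step factor: 7308^(-107) ≡ 11103 (mod 11239).
Scan 1680·11103^i mod 11239 for i = 0, 1, …:
  i=0: 1680   i=1: 7539   i=2: 8684   i=3: 10310
  i=4: 2715   i=5: 1647   i=6: 788   i=7: 5222
  i=8: 9104   i=9: 9385     …   i=19: 5285
  i=20: 536
Match at i=20, j=14: x = 20·107 + 14 = 2154.

2154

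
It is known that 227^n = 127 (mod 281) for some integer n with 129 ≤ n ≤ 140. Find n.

Compute 227^129 mod 281 = 166, then multiply by 227 repeatedly:
  227^129=166  227^130=28  227^131=174  227^132=158  227^133=179
  227^134=169  227^135=147  227^136=211  227^137=127
Found 127 at exponent 137.

137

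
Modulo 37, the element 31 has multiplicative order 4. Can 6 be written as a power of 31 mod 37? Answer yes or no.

⟨31⟩ has order 4; its elements mod 37 are {1, 6, 31, 36}.
6 is in this set.

yes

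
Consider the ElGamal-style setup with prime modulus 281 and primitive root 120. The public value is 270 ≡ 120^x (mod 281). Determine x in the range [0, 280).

Baby-step giant-step with m = ceil(sqrt(280)) = 17.
Baby table (120^j mod 281 for j=0..16):
  0:1  1:120  2:69  3:131  4:265  5:47  6:20  7:152
  8:256  9:91  10:242  11:97  12:119  13:230  14:62  15:134
  16:63
Giant step factor: 120^(-17) ≡ 52 (mod 281).
Scan 270·52^i mod 281 for i = 0, 1, …:
  i=0: 270   i=1: 271   i=2: 42   i=3: 217
  i=4: 44   i=5: 40   i=6: 113   i=7: 256
Match at i=7, j=8: x = 7·17 + 8 = 127.

127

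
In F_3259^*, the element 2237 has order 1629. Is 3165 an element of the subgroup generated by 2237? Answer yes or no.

no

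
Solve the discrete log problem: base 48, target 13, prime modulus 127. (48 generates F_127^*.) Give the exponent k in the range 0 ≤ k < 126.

40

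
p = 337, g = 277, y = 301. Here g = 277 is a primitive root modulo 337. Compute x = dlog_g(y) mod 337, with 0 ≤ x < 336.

Baby-step giant-step with m = ceil(sqrt(336)) = 19.
Baby table (277^j mod 337 for j=0..18):
  0:1  1:277  2:230  3:17  4:328  5:203  6:289  7:184
  8:81  9:195  10:95  11:29  12:282  13:267  14:156  15:76
  16:158  17:293  18:281
Giant step factor: 277^(-19) ≡ 101 (mod 337).
Scan 301·101^i mod 337 for i = 0, 1, …:
  i=0: 301   i=1: 71   i=2: 94   i=3: 58
  i=4: 129   i=5: 223   i=6: 281
Match at i=6, j=18: x = 6·19 + 18 = 132.

132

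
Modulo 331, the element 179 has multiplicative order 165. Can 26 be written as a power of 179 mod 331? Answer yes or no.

yes

26 ∈ ⟨179⟩ iff 26^165 ≡ 1 (mod 331), since |⟨179⟩| = 165.
26^165 mod 331 = 1.
Since 1 = 1, 26 lies in the subgroup.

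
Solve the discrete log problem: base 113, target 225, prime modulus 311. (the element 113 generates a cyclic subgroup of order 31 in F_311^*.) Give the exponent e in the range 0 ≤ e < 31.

5

Successive powers of 113 modulo 311:
  113^0=1  113^1=113  113^2=18  113^3=168  113^4=13  113^5=225
So 113^5 ≡ 225 (mod 311), giving e = 5.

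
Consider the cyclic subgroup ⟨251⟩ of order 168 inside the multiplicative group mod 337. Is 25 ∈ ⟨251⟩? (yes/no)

25 ∈ ⟨251⟩ iff 25^168 ≡ 1 (mod 337), since |⟨251⟩| = 168.
25^168 mod 337 = 1.
Since 1 = 1, 25 lies in the subgroup.

yes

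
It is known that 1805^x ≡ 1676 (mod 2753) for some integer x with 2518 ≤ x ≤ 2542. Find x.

2531

Compute 1805^2518 mod 2753 = 868, then multiply by 1805 repeatedly:
  1805^2518=868  1805^2519=283  1805^2520=1510  1805^2521=80  1805^2522=1244
  1805^2523=1725  1805^2524=2735  1805^2525=546  1805^2526=2709  1805^2527=417
  1805^2528=1116  1805^2529=1937  1805^2530=2728  1805^2531=1676
Found 1676 at exponent 2531.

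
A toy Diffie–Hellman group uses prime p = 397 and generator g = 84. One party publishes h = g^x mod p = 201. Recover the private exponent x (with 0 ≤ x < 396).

22

Successive powers of 84 modulo 397:
  84^0=1  84^1=84  84^2=307  84^3=380  84^4=160  84^5=339
  84^6=289  84^7=59  84^8=192  84^9=248  84^10=188  84^11=309
  84^12=151  84^13=377  84^14=305  84^15=212  84^16=340  84^17=373
  84^18=366  84^19=175  84^20=11  84^21=130  84^22=201
So 84^22 ≡ 201 (mod 397), giving x = 22.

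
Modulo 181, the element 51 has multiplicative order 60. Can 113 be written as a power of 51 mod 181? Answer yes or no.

113 ∈ ⟨51⟩ iff 113^60 ≡ 1 (mod 181), since |⟨51⟩| = 60.
113^60 mod 181 = 1.
Since 1 = 1, 113 lies in the subgroup.

yes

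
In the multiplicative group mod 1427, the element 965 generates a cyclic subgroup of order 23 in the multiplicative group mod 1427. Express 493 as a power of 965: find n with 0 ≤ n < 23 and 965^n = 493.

Successive powers of 965 modulo 1427:
  965^0=1  965^1=965  965^2=821  965^3=280  965^4=497  965^5=133
  965^6=1342  965^7=741  965^8=138  965^9=459  965^10=565  965^11=111
  965^12=90  965^13=1230  965^14=1113  965^15=941  965^16=493
So 965^16 ≡ 493 (mod 1427), giving n = 16.

16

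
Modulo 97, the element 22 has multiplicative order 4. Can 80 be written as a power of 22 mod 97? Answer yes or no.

no

80 ∈ ⟨22⟩ iff 80^4 ≡ 1 (mod 97), since |⟨22⟩| = 4.
80^4 mod 97 = 4.
Since 4 ≠ 1, 80 does not lie in the subgroup.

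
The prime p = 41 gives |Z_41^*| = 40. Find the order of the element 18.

5

The order of 18 must divide p − 1 = 40 = 2^3 · 5.
Divisors: 1, 2, 4, 5, 8, 10, 20, 40.
Check each in increasing order: 18^1 ≡ 18;  18^2 ≡ 37;  18^4 ≡ 16;  18^5 ≡ 1.
Smallest exponent giving 1 is 5.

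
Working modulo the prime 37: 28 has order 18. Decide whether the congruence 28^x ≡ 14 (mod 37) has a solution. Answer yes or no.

14 ∈ ⟨28⟩ iff 14^18 ≡ 1 (mod 37), since |⟨28⟩| = 18.
14^18 mod 37 = 36.
Since 36 ≠ 1, 14 does not lie in the subgroup.

no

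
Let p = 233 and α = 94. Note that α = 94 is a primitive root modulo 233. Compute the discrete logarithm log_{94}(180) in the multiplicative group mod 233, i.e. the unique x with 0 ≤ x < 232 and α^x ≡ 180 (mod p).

Baby-step giant-step with m = ceil(sqrt(232)) = 16.
Baby table (94^j mod 233 for j=0..15):
  0:1  1:94  2:215  3:172  4:91  5:166  6:226  7:41
  8:126  9:194  10:62  11:3  12:49  13:179  14:50  15:40
Giant step factor: 94^(-16) ≡ 51 (mod 233).
Scan 180·51^i mod 233 for i = 0, 1, …:
  i=0: 180   i=1: 93   i=2: 83   i=3: 39
  i=4: 125   i=5: 84   i=6: 90   i=7: 163
  i=8: 158   i=9: 136   i=10: 179
Match at i=10, j=13: x = 10·16 + 13 = 173.

173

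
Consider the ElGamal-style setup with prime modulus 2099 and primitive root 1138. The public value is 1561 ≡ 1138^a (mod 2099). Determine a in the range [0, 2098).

Baby-step giant-step with m = ceil(sqrt(2098)) = 46.
Baby table (1138^j mod 2099 for j=0..45):
  0:1  1:1138  2:2060  3:1796  4:1521  5:1322  6:1552  7:917
  8:343  9:2019  10:1316  11:1021  12:1151  13:62  14:1289  15:1780
  16:105  17:1946  18:103  19:1769  20:181  21:276  22:1337  23:1830
  24:332  25:2095  26:1745  27:156  28:1212  29:213  30:1009  31:89
  32:530  33:727  34:320  35:1033  36:114  37:1693  38:1851  39:1141
  40:1276  41:1679  42:612  43:1687  44:1320  45:1375
Giant step factor: 1138^(-46) ≡ 751 (mod 2099).
Scan 1561·751^i mod 2099 for i = 0, 1, …:
  i=0: 1561   i=1: 1069   i=2: 1001   i=3: 309
  i=4: 1169   i=5: 537   i=6: 279   i=7: 1728
  i=8: 546   i=9: 741   i=10: 256   i=11: 1247
  i=12: 343
Match at i=12, j=8: a = 12·46 + 8 = 560.

560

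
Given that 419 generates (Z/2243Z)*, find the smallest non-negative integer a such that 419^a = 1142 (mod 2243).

96

Baby-step giant-step with m = ceil(sqrt(2242)) = 48.
Baby table (419^j mod 2243 for j=0..47):
  0:1  1:419  2:607  3:874  4:597  5:1170  6:1256  7:1402
  8:2015  9:917  10:670  11:355  12:707  13:157  14:736  15:1093
  16:395  17:1766  18:2007  19:2051  20:300  21:92  22:417  23:2012
  24:1903  25:1092  26:2219  27:1159  28:1133  29:1454  30:1373  31:1079
  32:1258  33:2240  34:986  35:422  36:1864  37:452  38:976  39:718
  40:280  41:684  42:1735  43:233  44:1178  45:122  46:1772  47:35
Giant step factor: 419^(-48) ≡ 223 (mod 2243).
Scan 1142·223^i mod 2243 for i = 0, 1, …:
  i=0: 1142   i=1: 1207   i=2: 1
Match at i=2, j=0: a = 2·48 + 0 = 96.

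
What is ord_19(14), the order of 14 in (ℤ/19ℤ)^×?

18

The order of 14 must divide p − 1 = 18 = 2 · 3^2.
Divisors: 1, 2, 3, 6, 9, 18.
Check each in increasing order: 14^1 ≡ 14;  14^2 ≡ 6;  14^3 ≡ 8;  14^6 ≡ 7;  14^9 ≡ 18;  14^18 ≡ 1.
Smallest exponent giving 1 is 18.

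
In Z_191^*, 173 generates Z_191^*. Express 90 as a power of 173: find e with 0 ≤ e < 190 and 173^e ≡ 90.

6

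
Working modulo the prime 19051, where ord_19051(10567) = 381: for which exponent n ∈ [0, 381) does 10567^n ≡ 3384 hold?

380

Baby-step giant-step with m = ceil(sqrt(381)) = 20.
Baby table (10567^j mod 19051 for j=0..19):
  0:1  1:10567  2:3578  3:11542  4:18863  5:13759  6:13172  7:1918
  8:16293  9:4244  10:294  11:1385  12:4127  13:2270  14:1881  15:6334
  16:5215  17:11413  18:8341  19:9421
Giant step factor: 10567^(-20) ≡ 9721 (mod 19051).
Scan 3384·9721^i mod 19051 for i = 0, 1, …:
  i=0: 3384   i=1: 13838   i=2: 87   i=3: 7483
  i=4: 5525   i=5: 3756   i=6: 10360   i=7: 5974
  i=8: 5806   i=9: 11064     …   i=18: 10232
  i=19: 1
Match at i=19, j=0: n = 19·20 + 0 = 380.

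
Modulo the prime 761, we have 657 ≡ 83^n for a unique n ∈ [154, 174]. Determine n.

167

Compute 83^154 mod 761 = 489, then multiply by 83 repeatedly:
  83^154=489  83^155=254  83^156=535  83^157=267  83^158=92
  83^159=26  83^160=636  83^161=279  83^162=327  83^163=506
  83^164=143  83^165=454  83^166=393  83^167=657
Found 657 at exponent 167.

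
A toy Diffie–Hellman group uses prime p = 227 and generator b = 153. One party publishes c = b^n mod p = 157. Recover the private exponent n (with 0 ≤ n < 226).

147

Baby-step giant-step with m = ceil(sqrt(226)) = 16.
Baby table (153^j mod 227 for j=0..15):
  0:1  1:153  2:28  3:198  4:103  5:96  6:160  7:191
  8:167  9:127  10:136  11:151  12:176  13:142  14:161  15:117
Giant step factor: 153^(-16) ≡ 78 (mod 227).
Scan 157·78^i mod 227 for i = 0, 1, …:
  i=0: 157   i=1: 215   i=2: 199   i=3: 86
  i=4: 125   i=5: 216   i=6: 50   i=7: 41
  i=8: 20   i=9: 198
Match at i=9, j=3: n = 9·16 + 3 = 147.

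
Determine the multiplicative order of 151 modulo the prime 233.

232

The order of 151 must divide p − 1 = 232 = 2^3 · 29.
Divisors: 1, 2, 4, 8, 29, 58, 116, 232.
Check each in increasing order: 151^1 ≡ 151;  151^2 ≡ 200;  151^4 ≡ 157;  151^8 ≡ 184;  151^29 ≡ 221;  151^58 ≡ 144;  151^116 ≡ 232;  151^232 ≡ 1.
Smallest exponent giving 1 is 232.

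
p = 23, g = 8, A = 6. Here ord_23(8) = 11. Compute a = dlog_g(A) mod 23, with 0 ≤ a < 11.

Successive powers of 8 modulo 23:
  8^0=1  8^1=8  8^2=18  8^3=6
So 8^3 ≡ 6 (mod 23), giving a = 3.

3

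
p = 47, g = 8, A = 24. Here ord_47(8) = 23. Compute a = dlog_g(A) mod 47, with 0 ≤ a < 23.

Successive powers of 8 modulo 47:
  8^0=1  8^1=8  8^2=17  8^3=42  8^4=7  8^5=9
  8^6=25  8^7=12  8^8=2  8^9=16  8^10=34  8^11=37
  8^12=14  8^13=18  8^14=3  8^15=24
So 8^15 ≡ 24 (mod 47), giving a = 15.

15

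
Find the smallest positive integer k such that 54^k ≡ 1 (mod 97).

The order of 54 must divide p − 1 = 96 = 2^5 · 3.
Divisors: 1, 2, 3, 4, 6, 8, 12, 16, 24, 32, 48, 96.
Check each in increasing order: 54^1 ≡ 54;  54^2 ≡ 6;  54^3 ≡ 33;  54^4 ≡ 36;  54^6 ≡ 22;  54^8 ≡ 35;  54^12 ≡ 96;  54^16 ≡ 61;  54^24 ≡ 1.
Smallest exponent giving 1 is 24.

24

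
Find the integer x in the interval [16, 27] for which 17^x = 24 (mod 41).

21

Compute 17^16 mod 41 = 10, then multiply by 17 repeatedly:
  17^16=10  17^17=6  17^18=20  17^19=12  17^20=40
  17^21=24
Found 24 at exponent 21.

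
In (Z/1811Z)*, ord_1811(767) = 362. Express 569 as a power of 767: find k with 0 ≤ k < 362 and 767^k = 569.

256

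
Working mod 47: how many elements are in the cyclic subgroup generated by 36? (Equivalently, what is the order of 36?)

The order of 36 must divide p − 1 = 46 = 2 · 23.
Divisors: 1, 2, 23, 46.
Check each in increasing order: 36^1 ≡ 36;  36^2 ≡ 27;  36^23 ≡ 1.
Smallest exponent giving 1 is 23.

23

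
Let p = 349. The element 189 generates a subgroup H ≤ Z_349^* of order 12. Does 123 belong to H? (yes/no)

⟨189⟩ has order 12; its elements mod 349 are {1, 24, 122, 123, 136, 160, 189, 213, 226, 227, 325, 348}.
123 is in this set.

yes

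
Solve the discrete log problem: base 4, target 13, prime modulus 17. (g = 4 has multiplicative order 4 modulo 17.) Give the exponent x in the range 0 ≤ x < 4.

3

Successive powers of 4 modulo 17:
  4^0=1  4^1=4  4^2=16  4^3=13
So 4^3 ≡ 13 (mod 17), giving x = 3.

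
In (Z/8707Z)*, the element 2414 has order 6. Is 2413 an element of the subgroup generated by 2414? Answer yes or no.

yes

⟨2414⟩ has order 6; its elements mod 8707 are {1, 2413, 2414, 6293, 6294, 8706}.
2413 is in this set.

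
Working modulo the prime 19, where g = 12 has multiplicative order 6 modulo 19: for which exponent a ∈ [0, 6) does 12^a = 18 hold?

Successive powers of 12 modulo 19:
  12^0=1  12^1=12  12^2=11  12^3=18
So 12^3 ≡ 18 (mod 19), giving a = 3.

3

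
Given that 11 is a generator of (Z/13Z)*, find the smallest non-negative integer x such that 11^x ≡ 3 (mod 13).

4

Successive powers of 11 modulo 13:
  11^0=1  11^1=11  11^2=4  11^3=5  11^4=3
So 11^4 ≡ 3 (mod 13), giving x = 4.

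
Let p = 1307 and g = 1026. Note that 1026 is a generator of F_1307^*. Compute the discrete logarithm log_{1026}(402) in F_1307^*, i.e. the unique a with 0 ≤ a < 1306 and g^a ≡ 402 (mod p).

Baby-step giant-step with m = ceil(sqrt(1306)) = 37.
Baby table (1026^j mod 1307 for j=0..36):
  0:1  1:1026  2:541  3:898  4:1220  5:921  6:1292  7:294
  8:1034  9:907  10:1305  11:562  12:225  13:818  14:174  15:772
  16:30  17:719  18:546  19:800  20:4  21:183  22:857  23:978
  24:959  25:1070  26:1247  27:1176  28:215  29:1014  30:1299  31:941
  32:900  33:658  34:696  35:474  36:120
Giant step factor: 1026^(-37) ≡ 873 (mod 1307).
Scan 402·873^i mod 1307 for i = 0, 1, …:
  i=0: 402   i=1: 670   i=2: 681   i=3: 1135
  i=4: 149   i=5: 684   i=6: 1140   i=7: 593
  i=8: 117   i=9: 195   i=10: 325   i=11: 106
  i=12: 1048   i=13: 4
Match at i=13, j=20: a = 13·37 + 20 = 501.

501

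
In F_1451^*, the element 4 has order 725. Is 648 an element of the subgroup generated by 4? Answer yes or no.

no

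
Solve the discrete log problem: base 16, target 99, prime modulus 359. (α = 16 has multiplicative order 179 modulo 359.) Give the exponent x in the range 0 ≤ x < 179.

138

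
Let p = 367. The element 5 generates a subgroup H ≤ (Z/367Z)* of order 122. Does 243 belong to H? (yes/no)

yes

243 ∈ ⟨5⟩ iff 243^122 ≡ 1 (mod 367), since |⟨5⟩| = 122.
243^122 mod 367 = 1.
Since 1 = 1, 243 lies in the subgroup.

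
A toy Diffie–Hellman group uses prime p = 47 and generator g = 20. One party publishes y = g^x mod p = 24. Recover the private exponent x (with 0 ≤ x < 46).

2

Baby-step giant-step with m = ceil(sqrt(46)) = 7.
Baby table (20^j mod 47 for j=0..6):
  0:1  1:20  2:24  3:10  4:12  5:5  6:6
Giant step factor: 20^(-7) ≡ 38 (mod 47).
Scan 24·38^i mod 47 for i = 0, 1, …:
  i=0: 24
Match at i=0, j=2: x = 0·7 + 2 = 2.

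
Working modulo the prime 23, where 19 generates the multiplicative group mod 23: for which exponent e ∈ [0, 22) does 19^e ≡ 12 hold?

16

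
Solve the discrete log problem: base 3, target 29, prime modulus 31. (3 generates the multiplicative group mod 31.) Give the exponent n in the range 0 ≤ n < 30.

9

Successive powers of 3 modulo 31:
  3^0=1  3^1=3  3^2=9  3^3=27  3^4=19  3^5=26
  3^6=16  3^7=17  3^8=20  3^9=29
So 3^9 ≡ 29 (mod 31), giving n = 9.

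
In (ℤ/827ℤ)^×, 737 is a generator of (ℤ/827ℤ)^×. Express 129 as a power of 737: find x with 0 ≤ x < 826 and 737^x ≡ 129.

397

Baby-step giant-step with m = ceil(sqrt(826)) = 29.
Baby table (737^j mod 827 for j=0..28):
  0:1  1:737  2:657  3:414  4:782  5:742  6:207  7:391
  8:371  9:517  10:609  11:599  12:672  13:718  14:713  15:336
  16:359  17:770  18:168  19:593  20:385  21:84  22:710  23:606
  24:42  25:355  26:303  27:21  28:591
Giant step factor: 737^(-29) ≡ 464 (mod 827).
Scan 129·464^i mod 827 for i = 0, 1, …:
  i=0: 129   i=1: 312   i=2: 43   i=3: 104
  i=4: 290   i=5: 586   i=6: 648   i=7: 471
  i=8: 216   i=9: 157   i=10: 72   i=11: 328
  i=12: 24   i=13: 385
Match at i=13, j=20: x = 13·29 + 20 = 397.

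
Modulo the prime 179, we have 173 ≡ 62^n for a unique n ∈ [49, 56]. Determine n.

54

Compute 62^49 mod 179 = 105, then multiply by 62 repeatedly:
  62^49=105  62^50=66  62^51=154  62^52=61  62^53=23
  62^54=173
Found 173 at exponent 54.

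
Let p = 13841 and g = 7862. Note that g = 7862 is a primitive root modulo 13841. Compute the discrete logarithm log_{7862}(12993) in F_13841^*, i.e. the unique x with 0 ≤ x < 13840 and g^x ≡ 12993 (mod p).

Baby-step giant-step with m = ceil(sqrt(13840)) = 118.
Baby table (7862^j mod 13841 for j=0..117):
  0:1  1:7862  2:10979  3:4422  4:11013  5:8751  6:10592  7:6848
  8:11327  9:13721  10:11589  11:11256  12:9159  13:7176  14:1796  15:2332
  16:8700  17:11019  18:559  19:7261  20:5698  21:8200  22:10863  23:5936
  24:10821  25:7916  26:6456  27:2125  28:663  29:8290  30:12552  31:11335
  32:7412  33:2534  34:5109  35:376  36:7979  37:3486  38:1752  39:2429
  40:10059  41:10225  42:422  43:9765  44:10244  45:11390  46:10751  47:11216
  48:13022  49:10928  50:4849  51:4724  52:4685  53:2569  54:3459  55:10934
  56:10498  57:1393  58:3535  59:13283  60:601  61:5281  62:10063  63:150
  64:2815  65:13612  66:12773  67:4871  68:11596  69:10926  70:2966  71:10448
  72:9682  73:8225  74:13639  75:3591  76:10643  77:6421  78:3775  79:3946
  80:5771  81:804  82:9552  83:10399  84:11992  85:10053  86:4576  87:3753
  88:10915  89:13371  90:407  91:2563  92:11651  93:424  94:11648  95:4520
  96:6393  97:5095  98:1036  99:6524  100:10783  101:13662  102:4484  103:181
  104:11240  105:7936  106:11445  107:249  108:6057  109:7094  110:7639  111:1719
  112:5962  113:7618  114:2709  115:10700  116:11643  117:6733
Giant step factor: 7862^(-118) ≡ 11475 (mod 13841).
Scan 12993·11475^i mod 13841 for i = 0, 1, …:
  i=0: 12993   i=1: 13264   i=2: 8764   i=3: 12035
  i=4: 9968   i=5: 776   i=6: 4837   i=7: 2165
  i=8: 12621   i=9: 7592     …   i=34: 8191
  i=35: 11335
Match at i=35, j=31: x = 35·118 + 31 = 4161.

4161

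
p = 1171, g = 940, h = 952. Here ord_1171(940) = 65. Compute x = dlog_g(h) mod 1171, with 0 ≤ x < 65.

Baby-step giant-step with m = ceil(sqrt(65)) = 9.
Baby table (940^j mod 1171 for j=0..8):
  0:1  1:940  2:666  3:726  4:918  5:1064  6:126  7:169
  8:775
Giant step factor: 940^(-9) ≡ 297 (mod 1171).
Scan 952·297^i mod 1171 for i = 0, 1, …:
  i=0: 952   i=1: 533   i=2: 216   i=3: 918
Match at i=3, j=4: x = 3·9 + 4 = 31.

31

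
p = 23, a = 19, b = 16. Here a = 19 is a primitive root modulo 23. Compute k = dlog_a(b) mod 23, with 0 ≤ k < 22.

2

Successive powers of 19 modulo 23:
  19^0=1  19^1=19  19^2=16
So 19^2 ≡ 16 (mod 23), giving k = 2.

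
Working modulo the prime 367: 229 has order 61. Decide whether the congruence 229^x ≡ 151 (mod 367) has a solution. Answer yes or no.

151 ∈ ⟨229⟩ iff 151^61 ≡ 1 (mod 367), since |⟨229⟩| = 61.
151^61 mod 367 = 1.
Since 1 = 1, 151 lies in the subgroup.

yes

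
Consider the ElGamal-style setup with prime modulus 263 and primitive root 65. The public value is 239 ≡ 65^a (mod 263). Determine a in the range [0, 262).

145

Baby-step giant-step with m = ceil(sqrt(262)) = 17.
Baby table (65^j mod 263 for j=0..16):
  0:1  1:65  2:17  3:53  4:26  5:112  6:179  7:63
  8:150  9:19  10:183  11:60  12:218  13:231  14:24  15:245
  16:145
Giant step factor: 65^(-17) ≡ 159 (mod 263).
Scan 239·159^i mod 263 for i = 0, 1, …:
  i=0: 239   i=1: 129   i=2: 260   i=3: 49
  i=4: 164   i=5: 39   i=6: 152   i=7: 235
  i=8: 19
Match at i=8, j=9: a = 8·17 + 9 = 145.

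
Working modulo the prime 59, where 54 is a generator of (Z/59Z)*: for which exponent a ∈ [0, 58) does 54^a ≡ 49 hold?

6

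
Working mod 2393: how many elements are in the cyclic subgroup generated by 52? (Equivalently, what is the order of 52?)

1196

The order of 52 must divide p − 1 = 2392 = 2^3 · 13 · 23.
Divisors: 1, 2, 4, 8, 13, 23, 26, 46, 52, 92, 104, 184, 299, 598, 1196, 2392.
Check each in increasing order: 52^1 ≡ 52;  52^2 ≡ 311;  52^4 ≡ 1001;  52^8 ≡ 1727;  52^13 ≡ 759;  52^23 ≡ 1894;  52^26 ≡ 1761;  52^46 ≡ 129;  52^52 ≡ 2186;  52^92 ≡ 2283;  52^104 ≡ 2168;  52^184 ≡ 135;  52^299 ≡ 1422;  52^598 ≡ 2392;  52^1196 ≡ 1.
Smallest exponent giving 1 is 1196.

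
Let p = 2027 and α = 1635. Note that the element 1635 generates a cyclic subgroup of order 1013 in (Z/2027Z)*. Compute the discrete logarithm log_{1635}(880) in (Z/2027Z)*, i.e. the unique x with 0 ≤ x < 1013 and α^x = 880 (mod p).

460

Baby-step giant-step with m = ceil(sqrt(1013)) = 32.
Baby table (1635^j mod 2027 for j=0..31):
  0:1  1:1635  2:1639  3:71  4:546  5:830  6:987  7:253
  8:147  9:1159  10:1747  11:302  12:1209  13:390  14:1172  15:705
  16:1339  17:105  18:1407  19:1827  20:1374  21:574  22:2016  23:258
  24:214  25:1246  26:75  27:1005  28:1305  29:1271  30:410  31:1440
Giant step factor: 1635^(-32) ≡ 77 (mod 2027).
Scan 880·77^i mod 2027 for i = 0, 1, …:
  i=0: 880   i=1: 869   i=2: 22   i=3: 1694
  i=4: 710   i=5: 1968   i=6: 1538   i=7: 860
  i=8: 1356   i=9: 1035     …   i=13: 121
  i=14: 1209
Match at i=14, j=12: x = 14·32 + 12 = 460.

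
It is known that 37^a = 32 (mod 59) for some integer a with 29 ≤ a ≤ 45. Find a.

Compute 37^29 mod 59 = 58, then multiply by 37 repeatedly:
  37^29=58  37^30=22  37^31=47  37^32=28  37^33=33
  37^34=41  37^35=42  37^36=20  37^37=32
Found 32 at exponent 37.

37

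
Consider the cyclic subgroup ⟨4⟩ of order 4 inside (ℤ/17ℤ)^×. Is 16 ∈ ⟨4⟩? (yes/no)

yes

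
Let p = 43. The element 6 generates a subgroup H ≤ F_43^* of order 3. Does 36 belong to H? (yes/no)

yes

⟨6⟩ has order 3; its elements mod 43 are {1, 6, 36}.
36 is in this set.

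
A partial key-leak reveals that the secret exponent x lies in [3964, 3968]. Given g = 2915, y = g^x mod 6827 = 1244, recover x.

Compute 2915^3964 mod 6827 = 445, then multiply by 2915 repeatedly:
  2915^3964=445  2915^3965=45  2915^3966=1462  2915^3967=1682  2915^3968=1244
Found 1244 at exponent 3968.

3968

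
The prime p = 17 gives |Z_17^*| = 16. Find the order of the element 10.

16

The order of 10 must divide p − 1 = 16 = 2^4.
Divisors: 1, 2, 4, 8, 16.
Check each in increasing order: 10^1 ≡ 10;  10^2 ≡ 15;  10^4 ≡ 4;  10^8 ≡ 16;  10^16 ≡ 1.
Smallest exponent giving 1 is 16.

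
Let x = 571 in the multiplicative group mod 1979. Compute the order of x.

The order of 571 must divide p − 1 = 1978 = 2 · 23 · 43.
Divisors: 1, 2, 23, 43, 46, 86, 989, 1978.
Check each in increasing order: 571^1 ≡ 571;  571^2 ≡ 1485;  571^23 ≡ 1553;  571^43 ≡ 1110;  571^46 ≡ 1387;  571^86 ≡ 1162;  571^989 ≡ 1.
Smallest exponent giving 1 is 989.

989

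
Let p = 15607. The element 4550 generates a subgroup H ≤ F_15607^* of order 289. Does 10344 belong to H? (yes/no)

10344 ∈ ⟨4550⟩ iff 10344^289 ≡ 1 (mod 15607), since |⟨4550⟩| = 289.
10344^289 mod 15607 = 907.
Since 907 ≠ 1, 10344 does not lie in the subgroup.

no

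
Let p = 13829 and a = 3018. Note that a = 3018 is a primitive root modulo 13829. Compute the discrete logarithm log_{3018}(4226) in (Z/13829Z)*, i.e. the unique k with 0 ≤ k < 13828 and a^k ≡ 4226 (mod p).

2666

Baby-step giant-step with m = ceil(sqrt(13828)) = 118.
Baby table (3018^j mod 13829 for j=0..117):
  0:1  1:3018  2:8842  3:9015  4:5627  5:274  6:11021  7:2633
  8:8548  9:6779  10:5931  11:5032  12:2334  13:5051  14:4360  15:7101
  16:9697  17:3382  18:1074  19:5346  20:9614  21:1810  22:125  23:3867
  24:12759  25:6726  26:11925  27:6592  28:8554  29:11058  30:3667  31:3806
  32:8438  33:6695  34:1341  35:9070  36:5669  37:2569  38:9002  39:7880
  40:9789  41:4458  42:12456  43:4986  44:1796  45:13189  46:4540  47:11010
  48:10922  49:8089  50:4417  51:13179  52:2018  53:5564  54:3746  55:7135
  56:1677  57:13601  58:3346  59:3058  60:5101  61:3141  62:6673  63:4090
  64:8152  65:945  66:3236  67:2974  68:511  69:7179  70:10008  71:1608
  72:12794  73:1724  74:3328  75:4050  76:11893  77:6819  78:2190  79:12987
  80:3380  81:8867  82:1491  83:5413  84:4385  85:13406  86:9483  87:7493
  88:3459  89:12196  90:8559  91:12319  92:6390  93:7394  94:8915  95:8065
  96:1130  97:8406  98:6922  99:8806  100:10999  101:5382  102:7630  103:2055
  104:6598  105:12833  106:8794  107:2441  108:9910  109:10082  110:3676  111:3310
  112:5042  113:4856  114:10497  115:11536  116:8055  117:12437
Giant step factor: 3018^(-118) ≡ 12946 (mod 13829).
Scan 4226·12946^i mod 13829 for i = 0, 1, …:
  i=0: 4226   i=1: 2272   i=2: 12858   i=3: 13824
  i=4: 4415   i=5: 1333   i=6: 12255   i=7: 6942
  i=8: 10290   i=9: 13412     …   i=21: 1962
  i=22: 10008
Match at i=22, j=70: k = 22·118 + 70 = 2666.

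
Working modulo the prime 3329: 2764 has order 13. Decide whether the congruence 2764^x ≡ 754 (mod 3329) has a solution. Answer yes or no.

yes

754 ∈ ⟨2764⟩ iff 754^13 ≡ 1 (mod 3329), since |⟨2764⟩| = 13.
754^13 mod 3329 = 1.
Since 1 = 1, 754 lies in the subgroup.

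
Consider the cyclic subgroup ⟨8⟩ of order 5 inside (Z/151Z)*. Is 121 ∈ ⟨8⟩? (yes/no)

no

⟨8⟩ has order 5; its elements mod 151 are {1, 8, 19, 59, 64}.
121 is not in this set.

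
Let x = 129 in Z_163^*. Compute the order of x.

The order of 129 must divide p − 1 = 162 = 2 · 3^4.
Divisors: 1, 2, 3, 6, 9, 18, 27, 54, 81, 162.
Check each in increasing order: 129^1 ≡ 129;  129^2 ≡ 15;  129^3 ≡ 142;  129^6 ≡ 115;  129^9 ≡ 30;  129^18 ≡ 85;  129^27 ≡ 105;  129^54 ≡ 104;  129^81 ≡ 162;  129^162 ≡ 1.
Smallest exponent giving 1 is 162.

162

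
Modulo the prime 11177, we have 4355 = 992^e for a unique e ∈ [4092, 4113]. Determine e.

Compute 992^4092 mod 11177 = 5683, then multiply by 992 repeatedly:
  992^4092=5683  992^4093=4328  992^4094=1408  992^4095=10788  992^4096=5307
  992^4097=177  992^4098=7929  992^4099=8137  992^4100=2110  992^4101=3021
  992^4102=1396  992^4103=10061  992^4104=10628  992^4105=3065  992^4106=336
  992^4107=9179  992^4108=7490  992^4109=8552  992^4110=241  992^4111=4355
Found 4355 at exponent 4111.

4111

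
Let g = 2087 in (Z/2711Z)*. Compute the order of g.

The order of 2087 must divide p − 1 = 2710 = 2 · 5 · 271.
Divisors: 1, 2, 5, 10, 271, 542, 1355, 2710.
Check each in increasing order: 2087^1 ≡ 2087;  2087^2 ≡ 1703;  2087^5 ≡ 345;  2087^10 ≡ 2452;  2087^271 ≡ 1.
Smallest exponent giving 1 is 271.

271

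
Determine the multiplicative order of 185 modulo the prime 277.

69

The order of 185 must divide p − 1 = 276 = 2^2 · 3 · 23.
Divisors: 1, 2, 3, 4, 6, 12, 23, 46, 69, 92, 138, 276.
Check each in increasing order: 185^1 ≡ 185;  185^2 ≡ 154;  185^3 ≡ 236;  185^4 ≡ 171;  185^6 ≡ 19;  185^12 ≡ 84;  185^23 ≡ 116;  185^46 ≡ 160;  185^69 ≡ 1.
Smallest exponent giving 1 is 69.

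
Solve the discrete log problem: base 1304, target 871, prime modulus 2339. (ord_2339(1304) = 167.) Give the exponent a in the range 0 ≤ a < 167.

3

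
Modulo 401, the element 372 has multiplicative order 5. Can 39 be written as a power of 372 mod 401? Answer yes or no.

⟨372⟩ has order 5; its elements mod 401 are {1, 39, 72, 318, 372}.
39 is in this set.

yes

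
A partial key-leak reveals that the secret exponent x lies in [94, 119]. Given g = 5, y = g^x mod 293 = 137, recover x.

96

Compute 5^94 mod 293 = 193, then multiply by 5 repeatedly:
  5^94=193  5^95=86  5^96=137
Found 137 at exponent 96.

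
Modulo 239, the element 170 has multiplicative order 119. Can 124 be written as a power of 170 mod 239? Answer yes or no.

124 ∈ ⟨170⟩ iff 124^119 ≡ 1 (mod 239), since |⟨170⟩| = 119.
124^119 mod 239 = 1.
Since 1 = 1, 124 lies in the subgroup.

yes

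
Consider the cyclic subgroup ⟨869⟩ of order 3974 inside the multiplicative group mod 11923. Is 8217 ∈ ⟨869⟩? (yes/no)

8217 ∈ ⟨869⟩ iff 8217^3974 ≡ 1 (mod 11923), since |⟨869⟩| = 3974.
8217^3974 mod 11923 = 4447.
Since 4447 ≠ 1, 8217 does not lie in the subgroup.

no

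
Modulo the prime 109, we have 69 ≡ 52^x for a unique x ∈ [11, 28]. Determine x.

13

Compute 52^11 mod 109 = 59, then multiply by 52 repeatedly:
  52^11=59  52^12=16  52^13=69
Found 69 at exponent 13.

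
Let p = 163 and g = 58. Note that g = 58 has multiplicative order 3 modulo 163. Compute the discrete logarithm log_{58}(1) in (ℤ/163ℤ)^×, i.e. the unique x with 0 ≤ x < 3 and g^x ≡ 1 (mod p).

0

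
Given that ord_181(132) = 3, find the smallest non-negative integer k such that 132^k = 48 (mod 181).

2

Successive powers of 132 modulo 181:
  132^0=1  132^1=132  132^2=48
So 132^2 ≡ 48 (mod 181), giving k = 2.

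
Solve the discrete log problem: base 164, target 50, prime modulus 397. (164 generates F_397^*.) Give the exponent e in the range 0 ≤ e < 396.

227

Baby-step giant-step with m = ceil(sqrt(396)) = 20.
Baby table (164^j mod 397 for j=0..19):
  0:1  1:164  2:297  3:274  4:75  5:390  6:43  7:303
  8:67  9:269  10:49  11:96  12:261  13:325  14:102  15:54
  16:122  17:158  18:107  19:80
Giant step factor: 164^(-20) ≡ 209 (mod 397).
Scan 50·209^i mod 397 for i = 0, 1, …:
  i=0: 50   i=1: 128   i=2: 153   i=3: 217
  i=4: 95   i=5: 5   i=6: 251   i=7: 55
  i=8: 379   i=9: 208   i=10: 199   i=11: 303
Match at i=11, j=7: e = 11·20 + 7 = 227.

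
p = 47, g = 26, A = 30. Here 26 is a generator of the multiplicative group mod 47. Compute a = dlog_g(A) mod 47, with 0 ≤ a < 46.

Baby-step giant-step with m = ceil(sqrt(46)) = 7.
Baby table (26^j mod 47 for j=0..6):
  0:1  1:26  2:18  3:45  4:42  5:11  6:4
Giant step factor: 26^(-7) ≡ 33 (mod 47).
Scan 30·33^i mod 47 for i = 0, 1, …:
  i=0: 30   i=1: 3   i=2: 5   i=3: 24
  i=4: 40   i=5: 4
Match at i=5, j=6: a = 5·7 + 6 = 41.

41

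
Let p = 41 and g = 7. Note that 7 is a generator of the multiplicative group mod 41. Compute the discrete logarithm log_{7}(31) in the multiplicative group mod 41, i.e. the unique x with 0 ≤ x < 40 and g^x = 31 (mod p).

12

Successive powers of 7 modulo 41:
  7^0=1  7^1=7  7^2=8  7^3=15  7^4=23  7^5=38
  7^6=20  7^7=17  7^8=37  7^9=13  7^10=9  7^11=22
  7^12=31
So 7^12 ≡ 31 (mod 41), giving x = 12.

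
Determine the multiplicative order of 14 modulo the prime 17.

16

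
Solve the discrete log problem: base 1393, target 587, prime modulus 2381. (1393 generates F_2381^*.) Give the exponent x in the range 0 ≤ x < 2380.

Baby-step giant-step with m = ceil(sqrt(2380)) = 49.
Baby table (1393^j mod 2381 for j=0..48):
  0:1  1:1393  2:2315  3:921  4:1975  5:1120  6:605  7:2272
  8:547  9:51  10:1994  11:1396  12:1732  13:723  14:2357  15:2283
  16:1584  17:1706  18:220  19:1692  20:2147  21:235  22:1158  23:1157
  24:2145  25:2211  26:1290  27:1696  28:576  29:2352  30:80  31:1914
  32:1863  33:2250  34:854  35:1503  36:780  37:804  38:902  39:1699
  40:2374  41:2154  42:462  43:696  44:461  45:1684  46:527  47:763
  48:933
Giant step factor: 1393^(-49) ≡ 1594 (mod 2381).
Scan 587·1594^i mod 2381 for i = 0, 1, …:
  i=0: 587   i=1: 2326   i=2: 427   i=3: 2053
  i=4: 988   i=5: 1031   i=6: 524   i=7: 1906
  i=8: 8   i=9: 847     …   i=27: 1652
  i=28: 2283
Match at i=28, j=15: x = 28·49 + 15 = 1387.

1387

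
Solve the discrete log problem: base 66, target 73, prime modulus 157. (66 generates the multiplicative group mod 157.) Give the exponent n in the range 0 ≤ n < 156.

Baby-step giant-step with m = ceil(sqrt(156)) = 13.
Baby table (66^j mod 157 for j=0..12):
  0:1  1:66  2:117  3:29  4:30  5:96  6:56  7:85
  8:115  9:54  10:110  11:38  12:153
Giant step factor: 66^(-13) ≡ 22 (mod 157).
Scan 73·22^i mod 157 for i = 0, 1, …:
  i=0: 73   i=1: 36   i=2: 7   i=3: 154
  i=4: 91   i=5: 118   i=6: 84   i=7: 121
  i=8: 150   i=9: 3   i=10: 66
Match at i=10, j=1: n = 10·13 + 1 = 131.

131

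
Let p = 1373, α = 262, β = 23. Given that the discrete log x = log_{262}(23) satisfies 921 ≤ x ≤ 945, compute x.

930

Compute 262^921 mod 1373 = 1285, then multiply by 262 repeatedly:
  262^921=1285  262^922=285  262^923=528  262^924=1036  262^925=951
  262^926=649  262^927=1159  262^928=225  262^929=1284  262^930=23
Found 23 at exponent 930.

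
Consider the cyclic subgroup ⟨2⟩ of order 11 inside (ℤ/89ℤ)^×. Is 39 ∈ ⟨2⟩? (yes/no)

yes

39 ∈ ⟨2⟩ iff 39^11 ≡ 1 (mod 89), since |⟨2⟩| = 11.
39^11 mod 89 = 1.
Since 1 = 1, 39 lies in the subgroup.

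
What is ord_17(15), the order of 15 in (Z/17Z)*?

The order of 15 must divide p − 1 = 16 = 2^4.
Divisors: 1, 2, 4, 8, 16.
Check each in increasing order: 15^1 ≡ 15;  15^2 ≡ 4;  15^4 ≡ 16;  15^8 ≡ 1.
Smallest exponent giving 1 is 8.

8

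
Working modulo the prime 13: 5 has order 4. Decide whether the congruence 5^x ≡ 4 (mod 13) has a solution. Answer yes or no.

no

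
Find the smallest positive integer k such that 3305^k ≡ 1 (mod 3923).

The order of 3305 must divide p − 1 = 3922 = 2 · 37 · 53.
Divisors: 1, 2, 37, 53, 74, 106, 1961, 3922.
Check each in increasing order: 3305^1 ≡ 3305;  3305^2 ≡ 1393;  3305^37 ≡ 1396;  3305^53 ≡ 1604;  3305^74 ≡ 3008;  3305^106 ≡ 3251;  3305^1961 ≡ 3922;  3305^3922 ≡ 1.
Smallest exponent giving 1 is 3922.

3922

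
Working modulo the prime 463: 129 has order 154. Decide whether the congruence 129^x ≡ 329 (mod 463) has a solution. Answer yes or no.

329 ∈ ⟨129⟩ iff 329^154 ≡ 1 (mod 463), since |⟨129⟩| = 154.
329^154 mod 463 = 1.
Since 1 = 1, 329 lies in the subgroup.

yes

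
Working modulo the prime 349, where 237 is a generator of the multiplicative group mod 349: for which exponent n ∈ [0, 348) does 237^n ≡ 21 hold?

141

Baby-step giant-step with m = ceil(sqrt(348)) = 19.
Baby table (237^j mod 349 for j=0..18):
  0:1  1:237  2:329  3:146  4:51  5:221  6:27  7:117
  8:158  9:103  10:330  11:34  12:31  13:18  14:78  15:338
  16:185  17:220  18:139
Giant step factor: 237^(-19) ≡ 107 (mod 349).
Scan 21·107^i mod 349 for i = 0, 1, …:
  i=0: 21   i=1: 153   i=2: 317   i=3: 66
  i=4: 82   i=5: 49   i=6: 8   i=7: 158
Match at i=7, j=8: n = 7·19 + 8 = 141.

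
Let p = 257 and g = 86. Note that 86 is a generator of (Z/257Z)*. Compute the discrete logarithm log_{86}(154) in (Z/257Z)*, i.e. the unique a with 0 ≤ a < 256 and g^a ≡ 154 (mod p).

183

Baby-step giant-step with m = ceil(sqrt(256)) = 16.
Baby table (86^j mod 257 for j=0..15):
  0:1  1:86  2:200  3:238  4:165  5:55  6:104  7:206
  8:240  9:80  10:198  11:66  12:22  13:93  14:31  15:96
Giant step factor: 86^(-16) ≡ 249 (mod 257).
Scan 154·249^i mod 257 for i = 0, 1, …:
  i=0: 154   i=1: 53   i=2: 90   i=3: 51
  i=4: 106   i=5: 180   i=6: 102   i=7: 212
  i=8: 103   i=9: 204   i=10: 167   i=11: 206
Match at i=11, j=7: a = 11·16 + 7 = 183.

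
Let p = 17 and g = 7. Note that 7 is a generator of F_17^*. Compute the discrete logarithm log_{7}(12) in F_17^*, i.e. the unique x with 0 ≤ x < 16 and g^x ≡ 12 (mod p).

7

Successive powers of 7 modulo 17:
  7^0=1  7^1=7  7^2=15  7^3=3  7^4=4  7^5=11
  7^6=9  7^7=12
So 7^7 ≡ 12 (mod 17), giving x = 7.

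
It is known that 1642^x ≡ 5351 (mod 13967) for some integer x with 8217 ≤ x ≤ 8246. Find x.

8229

Compute 1642^8217 mod 13967 = 7426, then multiply by 1642 repeatedly:
  1642^8217=7426  1642^8218=301  1642^8219=5397  1642^8220=6796  1642^8221=13366
  1642^8222=4815  1642^8223=908  1642^8224=10434  1642^8225=9086  1642^8226=2456
  1642^8227=10256  1642^8228=10117  1642^8229=5351
Found 5351 at exponent 8229.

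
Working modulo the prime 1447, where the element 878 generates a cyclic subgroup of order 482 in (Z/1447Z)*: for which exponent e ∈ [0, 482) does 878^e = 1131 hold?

320

Baby-step giant-step with m = ceil(sqrt(482)) = 22.
Baby table (878^j mod 1447 for j=0..21):
  0:1  1:878  2:1080  3:455  4:118  5:867  6:104  7:151
  8:901  9:1016  10:696  11:454  12:687  13:1234  14:1096  15:33
  16:34  17:912  18:545  19:1000  20:1118  21:538
Giant step factor: 878^(-22) ≡ 1012 (mod 1447).
Scan 1131·1012^i mod 1447 for i = 0, 1, …:
  i=0: 1131   i=1: 1442   i=2: 728   i=3: 213
  i=4: 1400   i=5: 187   i=6: 1134   i=7: 137
  i=8: 1179   i=9: 820     …   i=13: 1166
  i=14: 687
Match at i=14, j=12: e = 14·22 + 12 = 320.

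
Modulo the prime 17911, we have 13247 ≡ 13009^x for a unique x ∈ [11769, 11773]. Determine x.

11771

Compute 13009^11769 mod 17911 = 11085, then multiply by 13009 repeatedly:
  13009^11769=11085  13009^11770=3304  13009^11771=13247
Found 13247 at exponent 11771.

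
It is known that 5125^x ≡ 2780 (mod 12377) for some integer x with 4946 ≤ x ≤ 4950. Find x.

4947

Compute 5125^4946 mod 12377 = 5700, then multiply by 5125 repeatedly:
  5125^4946=5700  5125^4947=2780
Found 2780 at exponent 4947.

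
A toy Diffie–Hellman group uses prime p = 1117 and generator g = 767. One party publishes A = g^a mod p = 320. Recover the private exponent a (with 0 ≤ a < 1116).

609

Baby-step giant-step with m = ceil(sqrt(1116)) = 34.
Baby table (767^j mod 1117 for j=0..33):
  0:1  1:767  2:747  3:1045  4:626  5:949  6:716  7:725
  8:926  9:947  10:299  11:348  12:1070  13:812  14:635  15:33
  16:737  17:77  18:975  19:552  20:41  21:171  22:468  23:399
  24:1092  25:931  26:314  27:683  28:1105  29:849  30:1089  31:864
  32:307  33:899
Giant step factor: 767^(-34) ≡ 841 (mod 1117).
Scan 320·841^i mod 1117 for i = 0, 1, …:
  i=0: 320   i=1: 1040   i=2: 29   i=3: 932
  i=4: 795   i=5: 629   i=6: 648   i=7: 989
  i=8: 701   i=9: 882     …   i=16: 94
  i=17: 864
Match at i=17, j=31: a = 17·34 + 31 = 609.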